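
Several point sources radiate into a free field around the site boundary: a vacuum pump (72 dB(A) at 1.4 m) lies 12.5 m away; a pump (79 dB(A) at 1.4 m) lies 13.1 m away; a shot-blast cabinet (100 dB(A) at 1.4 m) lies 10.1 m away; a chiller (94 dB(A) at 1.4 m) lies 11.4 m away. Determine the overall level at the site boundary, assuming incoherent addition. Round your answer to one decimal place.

Propagate each source to the receiver with L = L_ref − 20·log₁₀(r/r_ref), then add intensities.
vacuum pump: 72 − 20·log₁₀(12.5/1.4) = 72 − 19.02 = 52.98 dB(A).
pump: 79 − 20·log₁₀(13.1/1.4) = 79 − 19.42 = 59.58 dB(A).
shot-blast cabinet: 100 − 20·log₁₀(10.1/1.4) = 100 − 17.16 = 82.84 dB(A).
chiller: 94 − 20·log₁₀(11.4/1.4) = 94 − 18.22 = 75.78 dB(A).
Σ 10^(L/10) = 2.311e+08 → L_total = 10·log₁₀(2.311e+08) = 83.64 dB(A).

83.6 dB(A)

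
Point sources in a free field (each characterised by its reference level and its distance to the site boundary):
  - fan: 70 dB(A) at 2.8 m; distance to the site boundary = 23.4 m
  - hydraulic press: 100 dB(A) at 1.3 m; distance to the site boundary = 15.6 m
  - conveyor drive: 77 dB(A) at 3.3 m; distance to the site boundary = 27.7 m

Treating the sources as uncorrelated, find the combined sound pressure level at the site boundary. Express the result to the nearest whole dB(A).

78 dB(A)

First find each source's level at the receiver (point-source: −20·log₁₀(r/r_ref)), then combine on an intensity basis.
fan: 70 − 20·log₁₀(23.4/2.8) = 70 − 18.44 = 51.56 dB(A).
hydraulic press: 100 − 20·log₁₀(15.6/1.3) = 100 − 21.58 = 78.42 dB(A).
conveyor drive: 77 − 20·log₁₀(27.7/3.3) = 77 − 18.48 = 58.52 dB(A).
Σ 10^(L/10) = 7.030e+07 → L_total = 10·log₁₀(7.030e+07) = 78.47 dB(A).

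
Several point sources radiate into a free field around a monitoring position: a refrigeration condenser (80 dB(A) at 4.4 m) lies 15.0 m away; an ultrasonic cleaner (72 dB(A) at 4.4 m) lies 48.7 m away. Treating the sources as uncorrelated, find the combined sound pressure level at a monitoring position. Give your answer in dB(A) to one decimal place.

69.4 dB(A)

Propagate each source to the receiver with L = L_ref − 20·log₁₀(r/r_ref), then add intensities.
refrigeration condenser: 80 − 20·log₁₀(15.0/4.4) = 80 − 10.65 = 69.35 dB(A).
ultrasonic cleaner: 72 − 20·log₁₀(48.7/4.4) = 72 − 20.88 = 51.12 dB(A).
Σ 10^(L/10) = 8.734e+06 → L_total = 10·log₁₀(8.734e+06) = 69.41 dB(A).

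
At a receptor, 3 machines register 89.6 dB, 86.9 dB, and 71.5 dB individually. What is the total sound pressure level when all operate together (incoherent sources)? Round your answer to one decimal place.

Incoherent sources combine by intensity addition: L_total = 10·log₁₀(Σ 10^(L_i/10)).
Σ 10^(L/10) = 10^(89.6/10) + 10^(86.9/10) + 10^(71.5/10) = 1.416e+09.
L_total = 10·log₁₀(1.416e+09) = 91.51 dB.

91.5 dB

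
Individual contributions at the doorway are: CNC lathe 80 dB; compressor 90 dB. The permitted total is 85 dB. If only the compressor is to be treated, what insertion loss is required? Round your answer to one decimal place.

The untreated sources together contribute 10^(80/10) = 1.000e+08, i.e. 80.00 dB.
The limit corresponds to 10^(85/10) = 3.162e+08; subtracting the fixed part leaves 2.162e+08 for the compressor, i.e. 83.35 dB.
Required insertion loss = 90 − 83.35 = 6.65 dB.

6.7 dB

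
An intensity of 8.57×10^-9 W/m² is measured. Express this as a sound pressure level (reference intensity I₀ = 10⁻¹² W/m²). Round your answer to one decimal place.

39.3 dB

Dividing by I₀ shifts the exponent by 12: I/I₀ = 8.57×10^3.
L = 10·(0.9330 + 3) = 39.33 dB.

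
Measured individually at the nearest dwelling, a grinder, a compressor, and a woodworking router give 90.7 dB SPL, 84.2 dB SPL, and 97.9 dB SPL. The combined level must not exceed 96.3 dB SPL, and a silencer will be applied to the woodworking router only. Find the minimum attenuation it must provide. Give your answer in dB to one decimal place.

Everything except the woodworking router sums to 10^(90.7/10) + 10^(84.2/10) = 1.438e+09 in linear terms, 91.58 dB SPL.
The limit corresponds to 10^(96.3/10) = 4.266e+09; subtracting the fixed part leaves 2.828e+09 for the woodworking router, i.e. 94.51 dB SPL.
So the woodworking router must be reduced from 97.9 to 94.51 dB SPL: IL = 3.39 dB.

3.4 dB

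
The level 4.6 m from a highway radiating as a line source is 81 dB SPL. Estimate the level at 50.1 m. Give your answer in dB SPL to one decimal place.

Cylindrical spreading from a line source gives a 10·log₁₀(r₂/r₁) drop.
L₂ = 81 − 10·log₁₀(50.1/4.6) = 81 − 10.371 = 70.63 dB SPL.

70.6 dB SPL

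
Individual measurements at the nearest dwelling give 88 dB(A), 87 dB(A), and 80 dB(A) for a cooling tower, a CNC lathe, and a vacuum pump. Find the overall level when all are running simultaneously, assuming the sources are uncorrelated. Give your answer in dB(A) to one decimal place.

Incoherent sources combine by intensity addition: L_total = 10·log₁₀(Σ 10^(L_i/10)).
Σ 10^(L/10) = 10^(88/10) + 10^(87/10) + 10^(80/10) = 1.232e+09.
L_total = 10·log₁₀(1.232e+09) = 90.91 dB(A).

90.9 dB(A)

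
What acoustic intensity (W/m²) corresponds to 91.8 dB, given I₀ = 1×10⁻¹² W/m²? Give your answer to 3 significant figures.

L = 10·log₁₀(I/I₀) ⇒ I = I₀·10^(L/10) = 10⁻¹² × 10^9.18.

0.00151 W/m²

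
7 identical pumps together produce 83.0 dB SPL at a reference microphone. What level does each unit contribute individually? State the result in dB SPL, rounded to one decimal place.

74.5 dB SPL

For N identical incoherent sources L_total = L₁ + 10·log₁₀ N, so L₁ = 83.0 − 10·log₁₀(7) = 83.0 − 8.451.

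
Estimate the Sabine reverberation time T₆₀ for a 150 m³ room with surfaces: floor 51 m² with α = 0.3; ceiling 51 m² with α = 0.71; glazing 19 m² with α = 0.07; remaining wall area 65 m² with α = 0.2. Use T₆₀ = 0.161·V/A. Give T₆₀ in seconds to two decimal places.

0.37 s

A = Σ Sᵢαᵢ = 51·0.3 + 51·0.71 + 19·0.07 + 65·0.2 = 65.84 m².
T₆₀ = 0.161 × 150 / 65.84 = 0.367 s.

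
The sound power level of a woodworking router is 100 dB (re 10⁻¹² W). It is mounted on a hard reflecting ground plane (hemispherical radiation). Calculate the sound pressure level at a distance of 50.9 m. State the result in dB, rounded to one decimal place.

57.9 dB

L_p = L_w − 10·log₁₀(2π·r²) with r = 50.9 m.
2π·r² = 1.628e+04 m², 10·log₁₀ of that is 42.116 dB.
L_p = 100 − 42.116 = 57.88 dB.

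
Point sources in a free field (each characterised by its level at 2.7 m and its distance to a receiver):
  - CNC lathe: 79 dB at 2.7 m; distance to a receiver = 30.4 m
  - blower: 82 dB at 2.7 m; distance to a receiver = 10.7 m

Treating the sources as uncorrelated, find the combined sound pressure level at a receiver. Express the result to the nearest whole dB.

First find each source's level at the receiver (point-source: −20·log₁₀(r/r_ref)), then combine on an intensity basis.
CNC lathe: 79 − 20·log₁₀(30.4/2.7) = 79 − 21.03 = 57.97 dB.
blower: 82 − 20·log₁₀(10.7/2.7) = 82 − 11.96 = 70.04 dB.
Σ 10^(L/10) = 1.072e+07 → L_total = 10·log₁₀(1.072e+07) = 70.30 dB.

70 dB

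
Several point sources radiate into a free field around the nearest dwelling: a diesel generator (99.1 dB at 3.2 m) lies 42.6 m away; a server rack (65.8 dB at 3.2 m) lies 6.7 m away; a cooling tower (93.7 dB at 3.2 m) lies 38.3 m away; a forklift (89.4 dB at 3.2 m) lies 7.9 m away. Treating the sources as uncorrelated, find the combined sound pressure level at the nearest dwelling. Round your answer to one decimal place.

First find each source's level at the receiver (point-source: −20·log₁₀(r/r_ref)), then combine on an intensity basis.
diesel generator: 99.1 − 20·log₁₀(42.6/3.2) = 99.1 − 22.49 = 76.61 dB.
server rack: 65.8 − 20·log₁₀(6.7/3.2) = 65.8 − 6.42 = 59.38 dB.
cooling tower: 93.7 − 20·log₁₀(38.3/3.2) = 93.7 − 21.56 = 72.14 dB.
forklift: 89.4 − 20·log₁₀(7.9/3.2) = 89.4 − 7.85 = 81.55 dB.
Σ 10^(L/10) = 2.060e+08 → L_total = 10·log₁₀(2.060e+08) = 83.14 dB.

83.1 dB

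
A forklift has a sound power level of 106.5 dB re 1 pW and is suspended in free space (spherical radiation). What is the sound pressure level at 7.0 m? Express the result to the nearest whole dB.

79 dB

Free-field spherical radiation: L_p = L_w − 10·log₁₀(4π·r²), r = 7.0 m.
4π·r² = 615.8 m², 10·log₁₀ of that is 27.894 dB.
L_p = 106.5 − 27.894 = 78.61 dB.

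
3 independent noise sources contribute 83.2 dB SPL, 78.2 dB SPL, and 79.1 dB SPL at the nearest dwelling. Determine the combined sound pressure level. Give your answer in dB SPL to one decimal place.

85.5 dB SPL

Incoherent sources combine by intensity addition: L_total = 10·log₁₀(Σ 10^(L_i/10)).
Σ 10^(L/10) = 10^(83.2/10) + 10^(78.2/10) + 10^(79.1/10) = 3.563e+08.
L_total = 10·log₁₀(3.563e+08) = 85.52 dB SPL.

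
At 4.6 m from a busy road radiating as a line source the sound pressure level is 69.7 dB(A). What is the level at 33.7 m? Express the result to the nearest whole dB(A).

For a line source, L₂ = L₁ − 10·log₁₀(r₂/r₁).
L₂ = 69.7 − 10·log₁₀(33.7/4.6) = 69.7 − 8.649 = 61.05 dB(A).

61 dB(A)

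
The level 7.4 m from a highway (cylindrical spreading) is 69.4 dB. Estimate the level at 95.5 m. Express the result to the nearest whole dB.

58 dB

For a line source, L₂ = L₁ − 10·log₁₀(r₂/r₁).
L₂ = 69.4 − 10·log₁₀(95.5/7.4) = 69.4 − 11.108 = 58.29 dB.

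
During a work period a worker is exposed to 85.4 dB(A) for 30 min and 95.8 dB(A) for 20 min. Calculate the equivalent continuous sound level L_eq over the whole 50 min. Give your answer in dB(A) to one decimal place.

The energy average is taken in the linear domain: L_eq = 10·log₁₀[(Σ tᵢ·10^(Lᵢ/10))/T], T = 50 min.
Σ tᵢ·10^(Lᵢ/10) = 30·10^(85.4/10) + 20·10^(95.8/10) = 8.644e+10.
L_eq = 10·log₁₀(8.644e+10/50) = 92.38 dB(A).

92.4 dB(A)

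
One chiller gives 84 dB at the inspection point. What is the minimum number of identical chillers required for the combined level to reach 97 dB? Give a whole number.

N identical sources give L₁ + 10·log₁₀ N, so require 10·log₁₀ N ≥ 97 − 84 = 13.0 dB.
N ≥ 10^(13.0/10) = 19.953, so N = 20.

20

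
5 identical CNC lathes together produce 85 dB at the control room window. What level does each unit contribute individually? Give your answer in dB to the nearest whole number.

78 dB

Dividing the total intensity by 5 lowers the level by 10·log₁₀ 5 = 6.990 dB: L₁ = 85 − 6.990.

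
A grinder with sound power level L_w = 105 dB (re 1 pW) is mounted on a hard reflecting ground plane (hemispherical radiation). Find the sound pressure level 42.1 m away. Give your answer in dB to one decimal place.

64.5 dB

Free-field hemispherical radiation: L_p = L_w − 10·log₁₀(2π·r²), r = 42.1 m.
2π·r² = 1.114e+04 m², 10·log₁₀ of that is 40.467 dB.
L_p = 105 − 40.467 = 64.53 dB.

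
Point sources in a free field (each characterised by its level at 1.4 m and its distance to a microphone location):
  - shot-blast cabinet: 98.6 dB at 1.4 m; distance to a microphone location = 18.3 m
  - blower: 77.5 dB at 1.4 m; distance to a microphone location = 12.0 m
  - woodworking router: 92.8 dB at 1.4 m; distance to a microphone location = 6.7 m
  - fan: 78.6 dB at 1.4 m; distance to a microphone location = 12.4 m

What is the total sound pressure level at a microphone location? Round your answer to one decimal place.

81.0 dB

First find each source's level at the receiver (point-source: −20·log₁₀(r/r_ref)), then combine on an intensity basis.
shot-blast cabinet: 98.6 − 20·log₁₀(18.3/1.4) = 98.6 − 22.33 = 76.27 dB.
blower: 77.5 − 20·log₁₀(12.0/1.4) = 77.5 − 18.66 = 58.84 dB.
woodworking router: 92.8 − 20·log₁₀(6.7/1.4) = 92.8 − 13.60 = 79.20 dB.
fan: 78.6 − 20·log₁₀(12.4/1.4) = 78.6 − 18.95 = 59.65 dB.
Σ 10^(L/10) = 1.273e+08 → L_total = 10·log₁₀(1.273e+08) = 81.05 dB.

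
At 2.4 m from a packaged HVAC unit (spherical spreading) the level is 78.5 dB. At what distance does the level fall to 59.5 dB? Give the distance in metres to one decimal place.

For a point source L₁ − L₂ = 20·log₁₀(r₂/r₁), so r₂ = r₁·10^((L₁−L₂)/20).
r₂ = 2.4·10^((78.5−59.5)/20) = 2.4·10^(19.0/20) = 21.39 m.

21.4 m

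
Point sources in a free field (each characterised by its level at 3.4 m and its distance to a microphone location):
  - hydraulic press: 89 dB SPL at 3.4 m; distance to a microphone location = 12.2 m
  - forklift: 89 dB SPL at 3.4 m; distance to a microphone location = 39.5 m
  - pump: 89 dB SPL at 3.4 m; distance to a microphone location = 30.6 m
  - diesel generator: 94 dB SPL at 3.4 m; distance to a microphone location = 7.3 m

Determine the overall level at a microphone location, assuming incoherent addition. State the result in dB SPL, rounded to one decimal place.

87.9 dB SPL

Propagate each source to the receiver with L = L_ref − 20·log₁₀(r/r_ref), then add intensities.
hydraulic press: 89 − 20·log₁₀(12.2/3.4) = 89 − 11.10 = 77.90 dB SPL.
forklift: 89 − 20·log₁₀(39.5/3.4) = 89 − 21.30 = 67.70 dB SPL.
pump: 89 − 20·log₁₀(30.6/3.4) = 89 − 19.08 = 69.92 dB SPL.
diesel generator: 94 − 20·log₁₀(7.3/3.4) = 94 − 6.64 = 87.36 dB SPL.
Σ 10^(L/10) = 6.223e+08 → L_total = 10·log₁₀(6.223e+08) = 87.94 dB SPL.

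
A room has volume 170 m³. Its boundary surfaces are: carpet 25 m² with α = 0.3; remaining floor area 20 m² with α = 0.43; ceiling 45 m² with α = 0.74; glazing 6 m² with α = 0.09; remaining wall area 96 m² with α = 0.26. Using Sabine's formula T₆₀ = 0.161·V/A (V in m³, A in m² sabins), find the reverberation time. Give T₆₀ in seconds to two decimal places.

Total absorption A = 25·0.3 + 20·0.43 + 45·0.74 + 6·0.09 + 96·0.26 = 74.90 m² sabins.
T₆₀ = 0.161·V/A = 0.161·170/74.90 = 0.365 s.

0.37 s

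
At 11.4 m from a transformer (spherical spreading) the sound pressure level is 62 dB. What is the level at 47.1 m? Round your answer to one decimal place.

Point-source attenuation: ΔL = 20·log₁₀(r₂/r₁) = 20·log₁₀(47.1/11.4) = 12.322 dB.
L₂ = 62 − 20·log₁₀(47.1/11.4) = 62 − 12.322 = 49.68 dB.

49.7 dB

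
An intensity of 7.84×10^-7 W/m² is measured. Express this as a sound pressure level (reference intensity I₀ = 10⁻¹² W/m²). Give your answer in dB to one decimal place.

Dividing by I₀ shifts the exponent by 12: I/I₀ = 7.84×10^5.
L = 10·(0.8943 + 5) = 58.94 dB.

58.9 dB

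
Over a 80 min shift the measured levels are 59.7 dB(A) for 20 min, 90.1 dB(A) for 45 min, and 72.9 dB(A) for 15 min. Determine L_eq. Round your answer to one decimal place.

The energy average is taken in the linear domain: L_eq = 10·log₁₀[(Σ tᵢ·10^(Lᵢ/10))/T], T = 80 min.
Σ tᵢ·10^(Lᵢ/10) = 20·10^(59.7/10) + 45·10^(90.1/10) + 15·10^(72.9/10) = 4.636e+10.
L_eq = 10·log₁₀(4.636e+10/80) = 87.63 dB(A).

87.6 dB(A)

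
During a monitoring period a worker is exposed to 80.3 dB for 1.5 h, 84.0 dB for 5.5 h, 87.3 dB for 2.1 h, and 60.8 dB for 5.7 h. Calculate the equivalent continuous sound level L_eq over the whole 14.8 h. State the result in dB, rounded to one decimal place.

82.6 dB

Weight each interval's intensity by its duration and average over T = 14.8 h:
Σ tᵢ·10^(Lᵢ/10) = 1.5·10^(80.3/10) + 5.5·10^(84.0/10) + 2.1·10^(87.3/10) + 5.7·10^(60.8/10) = 2.677e+09.
L_eq = 10·log₁₀(2.677e+09/14.8) = 82.57 dB.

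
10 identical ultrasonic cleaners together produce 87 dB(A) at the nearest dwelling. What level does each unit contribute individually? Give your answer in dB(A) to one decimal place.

10 equal contributions raise the level by 10·log₁₀ 10 = 10.000 dB, so each unit alone gives 87 − 10.000.

77.0 dB(A)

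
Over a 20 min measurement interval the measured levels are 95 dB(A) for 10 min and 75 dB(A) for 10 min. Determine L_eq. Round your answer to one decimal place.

Weight each interval's intensity by its duration and average over T = 20 min:
Σ tᵢ·10^(Lᵢ/10) = 10·10^(95/10) + 10·10^(75/10) = 3.194e+10.
L_eq = 10·log₁₀(3.194e+10/20) = 92.03 dB(A).

92.0 dB(A)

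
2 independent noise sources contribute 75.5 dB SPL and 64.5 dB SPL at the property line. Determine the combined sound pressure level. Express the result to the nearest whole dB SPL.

Incoherent sources combine by intensity addition: L_total = 10·log₁₀(Σ 10^(L_i/10)).
Σ 10^(L/10) = 10^(75.5/10) + 10^(64.5/10) = 3.830e+07.
L_total = 10·log₁₀(3.830e+07) = 75.83 dB SPL.

76 dB SPL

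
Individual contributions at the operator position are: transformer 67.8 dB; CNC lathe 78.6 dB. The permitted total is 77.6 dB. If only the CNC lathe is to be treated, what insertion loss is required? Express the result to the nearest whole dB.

1 dB

The untreated sources together contribute 10^(67.8/10) = 6.026e+06, i.e. 67.80 dB.
The limit corresponds to 10^(77.6/10) = 5.754e+07; subtracting the fixed part leaves 5.152e+07 for the CNC lathe, i.e. 77.12 dB.
So the CNC lathe must be reduced from 78.6 to 77.12 dB: IL = 1.48 dB.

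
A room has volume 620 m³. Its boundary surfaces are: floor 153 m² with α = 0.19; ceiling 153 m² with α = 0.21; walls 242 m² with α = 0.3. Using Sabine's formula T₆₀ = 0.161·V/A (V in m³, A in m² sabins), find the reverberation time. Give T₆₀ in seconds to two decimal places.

Summing Sᵢαᵢ: 153·0.19 + 153·0.21 + 242·0.3 = 133.80 m².
T₆₀ = 0.161 × 620 / 133.80 = 0.746 s.

0.75 s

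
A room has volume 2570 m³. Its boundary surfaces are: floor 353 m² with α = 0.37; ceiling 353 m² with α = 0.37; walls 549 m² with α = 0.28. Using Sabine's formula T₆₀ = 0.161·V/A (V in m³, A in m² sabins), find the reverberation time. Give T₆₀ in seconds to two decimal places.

Total absorption A = 353·0.37 + 353·0.37 + 549·0.28 = 414.94 m² sabins.
T₆₀ = 0.161·V/A = 0.161·2570/414.94 = 0.997 s.

1.00 s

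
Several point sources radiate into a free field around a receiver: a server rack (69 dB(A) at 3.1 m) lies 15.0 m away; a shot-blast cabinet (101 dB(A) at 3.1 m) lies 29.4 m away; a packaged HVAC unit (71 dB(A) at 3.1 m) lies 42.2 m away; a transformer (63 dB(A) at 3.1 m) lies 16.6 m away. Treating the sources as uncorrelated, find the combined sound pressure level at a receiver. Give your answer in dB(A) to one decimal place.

First find each source's level at the receiver (point-source: −20·log₁₀(r/r_ref)), then combine on an intensity basis.
server rack: 69 − 20·log₁₀(15.0/3.1) = 69 − 13.69 = 55.31 dB(A).
shot-blast cabinet: 101 − 20·log₁₀(29.4/3.1) = 101 − 19.54 = 81.46 dB(A).
packaged HVAC unit: 71 − 20·log₁₀(42.2/3.1) = 71 − 22.68 = 48.32 dB(A).
transformer: 63 − 20·log₁₀(16.6/3.1) = 63 − 14.57 = 48.43 dB(A).
Σ 10^(L/10) = 1.404e+08 → L_total = 10·log₁₀(1.404e+08) = 81.48 dB(A).

81.5 dB(A)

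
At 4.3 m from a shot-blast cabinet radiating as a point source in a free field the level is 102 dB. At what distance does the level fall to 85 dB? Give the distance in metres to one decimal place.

Point-source spreading drops the level by 20·log₁₀(r₂/r₁); inverting, r₂/r₁ = 10^(ΔL/20).
r₂ = 4.3·10^((102−85)/20) = 4.3·10^(17.0/20) = 30.44 m.

30.4 m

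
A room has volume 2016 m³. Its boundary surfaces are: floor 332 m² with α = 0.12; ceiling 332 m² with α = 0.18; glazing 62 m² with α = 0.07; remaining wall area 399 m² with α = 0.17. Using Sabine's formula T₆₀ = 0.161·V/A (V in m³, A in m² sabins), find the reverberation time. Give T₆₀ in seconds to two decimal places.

Total absorption A = 332·0.12 + 332·0.18 + 62·0.07 + 399·0.17 = 171.77 m² sabins.
T₆₀ = 0.161·V/A = 0.161·2016/171.77 = 1.890 s.

1.89 s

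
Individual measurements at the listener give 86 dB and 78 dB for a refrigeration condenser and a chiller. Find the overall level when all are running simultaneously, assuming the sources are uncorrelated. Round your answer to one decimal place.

86.6 dB

Incoherent sources combine by intensity addition: L_total = 10·log₁₀(Σ 10^(L_i/10)).
Σ 10^(L/10) = 10^(86/10) + 10^(78/10) = 4.612e+08.
L_total = 10·log₁₀(4.612e+08) = 86.64 dB.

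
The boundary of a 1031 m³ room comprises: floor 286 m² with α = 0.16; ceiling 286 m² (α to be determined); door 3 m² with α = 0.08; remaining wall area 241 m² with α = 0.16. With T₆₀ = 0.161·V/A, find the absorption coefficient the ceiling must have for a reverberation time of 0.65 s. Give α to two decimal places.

0.60

A = 0.161·V/T₆₀ = 0.161·1031/0.65 = 255.37 m² sabins.
Absorption from the other surfaces = 286·0.16 + 3·0.08 + 241·0.16 = 84.56 m², so the ceiling must supply 170.81 m² over 286 m².
α = 170.81/286 = 0.597.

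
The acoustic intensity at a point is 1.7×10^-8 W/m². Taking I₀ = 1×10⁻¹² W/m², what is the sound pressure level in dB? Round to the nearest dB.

42 dB

L = 10·log₁₀(I/I₀) = 10·log₁₀(1.7×10^-8/10⁻¹²) = 10·log₁₀(1.7×10^4).
L = 10·(0.2304 + 4) = 42.30 dB.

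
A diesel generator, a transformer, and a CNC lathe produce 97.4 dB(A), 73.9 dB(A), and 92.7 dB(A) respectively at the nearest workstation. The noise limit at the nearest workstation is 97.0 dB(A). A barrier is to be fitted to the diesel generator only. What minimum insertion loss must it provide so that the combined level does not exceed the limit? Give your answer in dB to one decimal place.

Fixed contribution from the other sources: Σ 10^(L/10) = 10^(73.9/10) + 10^(92.7/10) = 1.887e+09 (92.76 dB(A)).
The limit corresponds to 10^(97.0/10) = 5.012e+09; subtracting the fixed part leaves 3.125e+09 for the diesel generator, i.e. 94.95 dB(A).
Required insertion loss = 97.4 − 94.95 = 2.45 dB.

2.5 dB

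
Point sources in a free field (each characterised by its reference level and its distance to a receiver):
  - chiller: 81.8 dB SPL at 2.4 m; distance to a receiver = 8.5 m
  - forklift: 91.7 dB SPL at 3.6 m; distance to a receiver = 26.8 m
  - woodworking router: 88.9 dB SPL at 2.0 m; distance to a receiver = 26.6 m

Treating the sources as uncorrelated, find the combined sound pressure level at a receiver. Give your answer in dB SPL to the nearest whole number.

76 dB SPL

First find each source's level at the receiver (point-source: −20·log₁₀(r/r_ref)), then combine on an intensity basis.
chiller: 81.8 − 20·log₁₀(8.5/2.4) = 81.8 − 10.98 = 70.82 dB SPL.
forklift: 91.7 − 20·log₁₀(26.8/3.6) = 91.7 − 17.44 = 74.26 dB SPL.
woodworking router: 88.9 − 20·log₁₀(26.6/2.0) = 88.9 − 22.48 = 66.42 dB SPL.
Σ 10^(L/10) = 4.314e+07 → L_total = 10·log₁₀(4.314e+07) = 76.35 dB SPL.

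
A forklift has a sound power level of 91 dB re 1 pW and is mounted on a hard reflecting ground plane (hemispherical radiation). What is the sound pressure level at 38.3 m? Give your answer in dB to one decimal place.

Free-field hemispherical radiation: L_p = L_w − 10·log₁₀(2π·r²), r = 38.3 m.
2π·r² = 9217 m², 10·log₁₀ of that is 39.646 dB.
L_p = 91 − 39.646 = 51.35 dB.

51.4 dB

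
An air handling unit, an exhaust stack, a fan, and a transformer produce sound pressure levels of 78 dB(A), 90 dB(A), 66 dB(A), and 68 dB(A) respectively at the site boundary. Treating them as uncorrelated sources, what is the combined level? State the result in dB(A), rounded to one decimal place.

For uncorrelated sources the intensities add, so convert each level to linear form, sum, and take 10·log₁₀ of the total.
Σ 10^(L/10) = 10^(78/10) + 10^(90/10) + 10^(66/10) + 10^(68/10) = 1.073e+09.
L_total = 10·log₁₀(1.073e+09) = 90.31 dB(A).

90.3 dB(A)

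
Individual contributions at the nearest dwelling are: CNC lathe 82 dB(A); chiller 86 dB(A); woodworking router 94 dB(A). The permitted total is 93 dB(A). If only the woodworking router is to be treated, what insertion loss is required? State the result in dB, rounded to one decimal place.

Everything except the woodworking router sums to 10^(82/10) + 10^(86/10) = 5.566e+08 in linear terms, 87.46 dB(A).
The limit corresponds to 10^(93/10) = 1.995e+09; subtracting the fixed part leaves 1.439e+09 for the woodworking router, i.e. 91.58 dB(A).
So the woodworking router must be reduced from 94 to 91.58 dB(A): IL = 2.42 dB.

2.4 dB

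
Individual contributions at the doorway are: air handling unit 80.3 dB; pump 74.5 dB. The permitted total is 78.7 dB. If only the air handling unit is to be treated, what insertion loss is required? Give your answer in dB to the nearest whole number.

4 dB

The untreated sources together contribute 10^(74.5/10) = 2.818e+07, i.e. 74.50 dB.
To meet 78.7 dB overall, the treated air handling unit may contribute at most 10^(78.7/10) − 2.818e+07 = 4.595e+07, i.e. 76.62 dB.
Required insertion loss = 80.3 − 76.62 = 3.68 dB.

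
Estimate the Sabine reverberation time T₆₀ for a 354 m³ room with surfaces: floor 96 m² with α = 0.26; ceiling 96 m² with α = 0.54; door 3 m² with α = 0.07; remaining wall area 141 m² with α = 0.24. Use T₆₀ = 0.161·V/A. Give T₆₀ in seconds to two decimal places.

0.51 s

Summing Sᵢαᵢ: 96·0.26 + 96·0.54 + 3·0.07 + 141·0.24 = 110.85 m².
T₆₀ = 0.161·V/A = 0.161·354/110.85 = 0.514 s.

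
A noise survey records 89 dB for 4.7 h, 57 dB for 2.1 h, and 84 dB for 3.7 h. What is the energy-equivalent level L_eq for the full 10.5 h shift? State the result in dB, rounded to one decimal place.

86.5 dB

The energy average is taken in the linear domain: L_eq = 10·log₁₀[(Σ tᵢ·10^(Lᵢ/10))/T], T = 10.5 h.
Σ tᵢ·10^(Lᵢ/10) = 4.7·10^(89/10) + 2.1·10^(57/10) + 3.7·10^(84/10) = 4.664e+09.
L_eq = 10·log₁₀(4.664e+09/10.5) = 86.48 dB.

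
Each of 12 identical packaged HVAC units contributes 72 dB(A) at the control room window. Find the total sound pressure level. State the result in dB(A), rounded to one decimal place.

82.8 dB(A)

L_total = L₁ + 10·log₁₀ N for N identical incoherent sources.
L_total = 72 + 10·log₁₀(12) = 72 + 10.792 = 82.79 dB(A).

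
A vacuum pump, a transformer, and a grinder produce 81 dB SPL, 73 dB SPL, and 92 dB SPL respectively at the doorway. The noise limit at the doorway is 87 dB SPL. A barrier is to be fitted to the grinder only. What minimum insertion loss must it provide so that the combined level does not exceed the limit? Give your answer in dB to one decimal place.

Fixed contribution from the other sources: Σ 10^(L/10) = 10^(81/10) + 10^(73/10) = 1.458e+08 (81.64 dB SPL).
The limit corresponds to 10^(87/10) = 5.012e+08; subtracting the fixed part leaves 3.553e+08 for the grinder, i.e. 85.51 dB SPL.
So the grinder must be reduced from 92 to 85.51 dB SPL: IL = 6.49 dB.

6.5 dB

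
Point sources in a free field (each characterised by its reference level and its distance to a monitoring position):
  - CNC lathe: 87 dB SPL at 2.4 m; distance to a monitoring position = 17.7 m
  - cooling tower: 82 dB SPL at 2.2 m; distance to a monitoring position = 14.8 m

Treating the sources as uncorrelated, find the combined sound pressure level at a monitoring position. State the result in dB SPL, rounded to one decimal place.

Propagate each source to the receiver with L = L_ref − 20·log₁₀(r/r_ref), then add intensities.
CNC lathe: 87 − 20·log₁₀(17.7/2.4) = 87 − 17.36 = 69.64 dB SPL.
cooling tower: 82 − 20·log₁₀(14.8/2.2) = 82 − 16.56 = 65.44 dB SPL.
Σ 10^(L/10) = 1.272e+07 → L_total = 10·log₁₀(1.272e+07) = 71.04 dB SPL.

71.0 dB SPL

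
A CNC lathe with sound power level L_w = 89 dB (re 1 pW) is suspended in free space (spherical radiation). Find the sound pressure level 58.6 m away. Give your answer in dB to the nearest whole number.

Free-field spherical radiation: L_p = L_w − 10·log₁₀(4π·r²), r = 58.6 m.
4π·r² = 4.315e+04 m², 10·log₁₀ of that is 46.350 dB.
L_p = 89 − 46.350 = 42.65 dB.

43 dB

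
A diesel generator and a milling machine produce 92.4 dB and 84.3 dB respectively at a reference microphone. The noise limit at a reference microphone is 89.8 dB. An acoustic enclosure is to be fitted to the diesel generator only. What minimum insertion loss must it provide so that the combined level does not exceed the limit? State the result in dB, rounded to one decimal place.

Fixed contribution from the other source: Σ 10^(L/10) = 10^(84.3/10) = 2.692e+08 (84.30 dB).
To meet 89.8 dB overall, the treated diesel generator may contribute at most 10^(89.8/10) − 2.692e+08 = 6.858e+08, i.e. 88.36 dB.
So the diesel generator must be reduced from 92.4 to 88.36 dB: IL = 4.04 dB.

4.0 dB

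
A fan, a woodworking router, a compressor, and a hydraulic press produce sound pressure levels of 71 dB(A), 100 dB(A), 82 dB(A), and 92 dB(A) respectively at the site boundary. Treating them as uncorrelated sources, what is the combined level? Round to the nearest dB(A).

Incoherent sources combine by intensity addition: L_total = 10·log₁₀(Σ 10^(L_i/10)).
Σ 10^(L/10) = 10^(71/10) + 10^(100/10) + 10^(82/10) + 10^(92/10) = 1.176e+10.
L_total = 10·log₁₀(1.176e+10) = 100.70 dB(A).

101 dB(A)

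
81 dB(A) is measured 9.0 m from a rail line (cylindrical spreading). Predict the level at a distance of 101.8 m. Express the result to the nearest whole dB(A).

Cylindrical spreading from a line source gives a 10·log₁₀(r₂/r₁) drop.
L₂ = 81 − 10·log₁₀(101.8/9.0) = 81 − 10.535 = 70.46 dB(A).

70 dB(A)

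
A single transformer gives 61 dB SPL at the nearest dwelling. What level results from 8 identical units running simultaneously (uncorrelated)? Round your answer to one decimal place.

70.0 dB SPL

With 8 equal, uncorrelated contributions the intensity is 8× that of one unit, giving a rise of 10·log₁₀ 8.
L_total = 61 + 10·log₁₀(8) = 61 + 9.031 = 70.03 dB SPL.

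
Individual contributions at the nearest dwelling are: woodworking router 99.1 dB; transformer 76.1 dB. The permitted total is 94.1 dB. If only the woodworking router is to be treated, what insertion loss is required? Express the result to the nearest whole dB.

Fixed contribution from the other source: Σ 10^(L/10) = 10^(76.1/10) = 4.074e+07 (76.10 dB).
The limit corresponds to 10^(94.1/10) = 2.570e+09; subtracting the fixed part leaves 2.530e+09 for the woodworking router, i.e. 94.03 dB.
So the woodworking router must be reduced from 99.1 to 94.03 dB: IL = 5.07 dB.

5 dB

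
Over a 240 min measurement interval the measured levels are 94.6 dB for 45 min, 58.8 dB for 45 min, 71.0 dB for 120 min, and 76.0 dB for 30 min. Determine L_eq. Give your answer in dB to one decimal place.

87.4 dB

Weight each interval's intensity by its duration and average over T = 240 min:
Σ tᵢ·10^(Lᵢ/10) = 45·10^(94.6/10) + 45·10^(58.8/10) + 120·10^(71.0/10) + 30·10^(76.0/10) = 1.325e+11.
L_eq = 10·log₁₀(1.325e+11/240) = 87.42 dB.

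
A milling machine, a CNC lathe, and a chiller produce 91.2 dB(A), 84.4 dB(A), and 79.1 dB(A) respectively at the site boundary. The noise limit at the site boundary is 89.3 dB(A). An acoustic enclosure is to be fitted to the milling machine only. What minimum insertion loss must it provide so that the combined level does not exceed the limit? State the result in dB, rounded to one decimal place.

Fixed contribution from the other sources: Σ 10^(L/10) = 10^(84.4/10) + 10^(79.1/10) = 3.567e+08 (85.52 dB(A)).
To meet 89.3 dB(A) overall, the treated milling machine may contribute at most 10^(89.3/10) − 3.567e+08 = 4.944e+08, i.e. 86.94 dB(A).
So the milling machine must be reduced from 91.2 to 86.94 dB(A): IL = 4.26 dB.

4.3 dB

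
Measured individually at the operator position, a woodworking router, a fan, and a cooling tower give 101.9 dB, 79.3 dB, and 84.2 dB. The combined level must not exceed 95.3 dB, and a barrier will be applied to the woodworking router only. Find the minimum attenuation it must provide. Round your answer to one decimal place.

Everything except the woodworking router sums to 10^(79.3/10) + 10^(84.2/10) = 3.481e+08 in linear terms, 85.42 dB.
To meet 95.3 dB overall, the treated woodworking router may contribute at most 10^(95.3/10) − 3.481e+08 = 3.040e+09, i.e. 94.83 dB.
So the woodworking router must be reduced from 101.9 to 94.83 dB: IL = 7.07 dB.

7.1 dB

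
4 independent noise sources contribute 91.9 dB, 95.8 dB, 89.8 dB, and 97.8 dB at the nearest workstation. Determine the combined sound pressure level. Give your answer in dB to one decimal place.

Incoherent sources combine by intensity addition: L_total = 10·log₁₀(Σ 10^(L_i/10)).
Σ 10^(L/10) = 10^(91.9/10) + 10^(95.8/10) + 10^(89.8/10) + 10^(97.8/10) = 1.233e+10.
L_total = 10·log₁₀(1.233e+10) = 100.91 dB.

100.9 dB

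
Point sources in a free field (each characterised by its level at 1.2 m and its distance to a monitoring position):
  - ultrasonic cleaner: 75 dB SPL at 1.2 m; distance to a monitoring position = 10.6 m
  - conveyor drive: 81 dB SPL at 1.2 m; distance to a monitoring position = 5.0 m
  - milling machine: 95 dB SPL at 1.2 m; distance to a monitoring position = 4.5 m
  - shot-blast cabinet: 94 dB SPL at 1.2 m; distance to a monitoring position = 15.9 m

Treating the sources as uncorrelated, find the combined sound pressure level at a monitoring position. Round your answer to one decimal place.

83.9 dB SPL

Propagate each source to the receiver with L = L_ref − 20·log₁₀(r/r_ref), then add intensities.
ultrasonic cleaner: 75 − 20·log₁₀(10.6/1.2) = 75 − 18.92 = 56.08 dB SPL.
conveyor drive: 81 − 20·log₁₀(5.0/1.2) = 81 − 12.40 = 68.60 dB SPL.
milling machine: 95 − 20·log₁₀(4.5/1.2) = 95 − 11.48 = 83.52 dB SPL.
shot-blast cabinet: 94 − 20·log₁₀(15.9/1.2) = 94 − 22.44 = 71.56 dB SPL.
Σ 10^(L/10) = 2.468e+08 → L_total = 10·log₁₀(2.468e+08) = 83.92 dB SPL.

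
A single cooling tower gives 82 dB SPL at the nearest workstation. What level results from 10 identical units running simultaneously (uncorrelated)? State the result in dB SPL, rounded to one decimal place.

L_total = L₁ + 10·log₁₀ N for N identical incoherent sources.
L_total = 82 + 10·log₁₀(10) = 82 + 10.000 = 92.00 dB SPL.

92.0 dB SPL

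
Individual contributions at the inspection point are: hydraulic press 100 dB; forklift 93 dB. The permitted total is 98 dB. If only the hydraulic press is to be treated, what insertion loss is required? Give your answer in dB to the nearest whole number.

Everything except the hydraulic press sums to 10^(93/10) = 1.995e+09 in linear terms, 93.00 dB.
To meet 98 dB overall, the treated hydraulic press may contribute at most 10^(98/10) − 1.995e+09 = 4.314e+09, i.e. 96.35 dB.
Required insertion loss = 100 − 96.35 = 3.65 dB.

4 dB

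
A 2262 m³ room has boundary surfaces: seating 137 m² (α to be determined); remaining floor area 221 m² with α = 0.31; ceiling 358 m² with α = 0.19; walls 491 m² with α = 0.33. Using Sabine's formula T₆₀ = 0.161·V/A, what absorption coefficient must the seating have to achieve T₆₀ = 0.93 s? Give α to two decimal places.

0.68

Required total absorption A = 0.161·2262/0.93 = 391.59 m².
Absorption from the other surfaces = 221·0.31 + 358·0.19 + 491·0.33 = 298.56 m², so the seating must supply 93.03 m² over 137 m².
α = 93.03/137 = 0.679.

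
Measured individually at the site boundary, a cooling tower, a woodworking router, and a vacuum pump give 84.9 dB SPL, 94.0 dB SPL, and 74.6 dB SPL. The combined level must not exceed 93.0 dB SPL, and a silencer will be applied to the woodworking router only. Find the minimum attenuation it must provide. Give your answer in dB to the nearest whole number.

2 dB

The untreated sources together contribute 10^(84.9/10) + 10^(74.6/10) = 3.379e+08, i.e. 85.29 dB SPL.
The limit corresponds to 10^(93.0/10) = 1.995e+09; subtracting the fixed part leaves 1.657e+09 for the woodworking router, i.e. 92.19 dB SPL.
Required insertion loss = 94.0 − 92.19 = 1.81 dB.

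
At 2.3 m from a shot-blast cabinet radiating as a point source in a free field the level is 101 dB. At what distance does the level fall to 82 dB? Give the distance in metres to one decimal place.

The 19.0 dB drop corresponds to a distance ratio of 10^(19.0/20) for a point source.
r₂ = 2.3·10^((101−82)/20) = 2.3·10^(19.0/20) = 20.50 m.

20.5 m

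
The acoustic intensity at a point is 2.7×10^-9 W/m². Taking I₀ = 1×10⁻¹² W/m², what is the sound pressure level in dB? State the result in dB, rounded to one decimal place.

34.3 dB

L = 10·log₁₀(I/I₀) = 10·log₁₀(2.7×10^-9/10⁻¹²) = 10·log₁₀(2.7×10^3).
L = 10·(0.4314 + 3) = 34.31 dB.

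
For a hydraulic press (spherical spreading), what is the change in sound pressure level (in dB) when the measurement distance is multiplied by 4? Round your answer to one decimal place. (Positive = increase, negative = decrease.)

A point source loses 6 dB per doubling of distance; generally ΔL = −20·log₁₀(r₂/r₁).
ΔL = −20·log₁₀(4) = -12.04 dB.

-12.0 dB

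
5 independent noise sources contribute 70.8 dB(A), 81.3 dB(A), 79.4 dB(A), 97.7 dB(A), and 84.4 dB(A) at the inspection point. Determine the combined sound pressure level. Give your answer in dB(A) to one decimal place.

98.1 dB(A)

Incoherent sources combine by intensity addition: L_total = 10·log₁₀(Σ 10^(L_i/10)).
Σ 10^(L/10) = 10^(70.8/10) + 10^(81.3/10) + 10^(79.4/10) + 10^(97.7/10) + 10^(84.4/10) = 6.398e+09.
L_total = 10·log₁₀(6.398e+09) = 98.06 dB(A).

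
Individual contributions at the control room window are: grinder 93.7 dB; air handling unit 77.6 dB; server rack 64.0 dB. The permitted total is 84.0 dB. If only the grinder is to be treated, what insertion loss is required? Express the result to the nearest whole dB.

11 dB

The untreated sources together contribute 10^(77.6/10) + 10^(64.0/10) = 6.006e+07, i.e. 77.79 dB.
To meet 84.0 dB overall, the treated grinder may contribute at most 10^(84.0/10) − 6.006e+07 = 1.911e+08, i.e. 82.81 dB.
So the grinder must be reduced from 93.7 to 82.81 dB: IL = 10.89 dB.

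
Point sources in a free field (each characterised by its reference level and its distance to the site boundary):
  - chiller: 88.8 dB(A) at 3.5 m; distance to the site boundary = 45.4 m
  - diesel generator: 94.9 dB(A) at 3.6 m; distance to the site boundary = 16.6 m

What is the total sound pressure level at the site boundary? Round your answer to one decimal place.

81.8 dB(A)

Propagate each source to the receiver with L = L_ref − 20·log₁₀(r/r_ref), then add intensities.
chiller: 88.8 − 20·log₁₀(45.4/3.5) = 88.8 − 22.26 = 66.54 dB(A).
diesel generator: 94.9 − 20·log₁₀(16.6/3.6) = 94.9 − 13.28 = 81.62 dB(A).
Σ 10^(L/10) = 1.498e+08 → L_total = 10·log₁₀(1.498e+08) = 81.76 dB(A).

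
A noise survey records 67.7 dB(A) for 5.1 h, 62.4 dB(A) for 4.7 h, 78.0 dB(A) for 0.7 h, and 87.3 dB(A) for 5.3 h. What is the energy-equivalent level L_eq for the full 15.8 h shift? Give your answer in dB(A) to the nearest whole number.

L_eq = 10·log₁₀[(1/T)·Σ tᵢ·10^(Lᵢ/10)] with T = 15.8 h.
Σ tᵢ·10^(Lᵢ/10) = 5.1·10^(67.7/10) + 4.7·10^(62.4/10) + 0.7·10^(78.0/10) + 5.3·10^(87.3/10) = 2.929e+09.
L_eq = 10·log₁₀(2.929e+09/15.8) = 82.68 dB(A).

83 dB(A)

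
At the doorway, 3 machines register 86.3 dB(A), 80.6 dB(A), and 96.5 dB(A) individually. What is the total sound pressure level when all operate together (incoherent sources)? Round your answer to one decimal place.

Incoherent sources combine by intensity addition: L_total = 10·log₁₀(Σ 10^(L_i/10)).
Σ 10^(L/10) = 10^(86.3/10) + 10^(80.6/10) + 10^(96.5/10) = 5.008e+09.
L_total = 10·log₁₀(5.008e+09) = 97.00 dB(A).

97.0 dB(A)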